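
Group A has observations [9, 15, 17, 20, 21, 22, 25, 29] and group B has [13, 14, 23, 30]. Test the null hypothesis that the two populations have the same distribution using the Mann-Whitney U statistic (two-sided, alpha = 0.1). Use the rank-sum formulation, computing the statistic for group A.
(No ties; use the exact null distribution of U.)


Step 1: Combine and sort all 12 observations; assign midranks.
sorted (value, group): (9,X), (13,Y), (14,Y), (15,X), (17,X), (20,X), (21,X), (22,X), (23,Y), (25,X), (29,X), (30,Y)
ranks: 9->1, 13->2, 14->3, 15->4, 17->5, 20->6, 21->7, 22->8, 23->9, 25->10, 29->11, 30->12
Step 2: Rank sum for X: R1 = 1 + 4 + 5 + 6 + 7 + 8 + 10 + 11 = 52.
Step 3: U_X = R1 - n1(n1+1)/2 = 52 - 8*9/2 = 52 - 36 = 16.
       U_Y = n1*n2 - U_X = 32 - 16 = 16.
Step 4: No ties, so the exact null distribution of U (based on enumerating the C(12,8) = 495 equally likely rank assignments) gives the two-sided p-value.
Step 5: p-value = 1.000000; compare to alpha = 0.1. fail to reject H0.

U_X = 16, p = 1.000000, fail to reject H0 at alpha = 0.1.


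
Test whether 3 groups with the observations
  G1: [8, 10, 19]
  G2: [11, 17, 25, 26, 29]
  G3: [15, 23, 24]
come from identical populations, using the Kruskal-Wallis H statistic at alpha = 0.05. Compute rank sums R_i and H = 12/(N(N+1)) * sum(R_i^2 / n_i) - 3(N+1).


Step 1: Combine all N = 11 observations and assign midranks.
sorted (value, group, rank): (8,G1,1), (10,G1,2), (11,G2,3), (15,G3,4), (17,G2,5), (19,G1,6), (23,G3,7), (24,G3,8), (25,G2,9), (26,G2,10), (29,G2,11)
Step 2: Sum ranks within each group.
R_1 = 9 (n_1 = 3)
R_2 = 38 (n_2 = 5)
R_3 = 19 (n_3 = 3)
Step 3: H = 12/(N(N+1)) * sum(R_i^2/n_i) - 3(N+1)
     = 12/(11*12) * (9^2/3 + 38^2/5 + 19^2/3) - 3*12
     = 0.090909 * 436.133 - 36
     = 3.648485.
Step 4: No ties, so H is used without correction.
Step 5: Under H0, H ~ chi^2(2); p-value = 0.161340.
Step 6: alpha = 0.05. fail to reject H0.

H = 3.6485, df = 2, p = 0.161340, fail to reject H0.


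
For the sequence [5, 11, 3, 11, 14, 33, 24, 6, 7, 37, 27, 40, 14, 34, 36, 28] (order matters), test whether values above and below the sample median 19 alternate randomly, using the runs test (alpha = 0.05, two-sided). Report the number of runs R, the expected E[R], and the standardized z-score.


Step 1: Compute median = 19; label A = above, B = below.
Labels in order: BBBBBAABBAAABAAA  (n_A = 8, n_B = 8)
Step 2: Count runs R = 6.
Step 3: Under H0 (random ordering), E[R] = 2*n_A*n_B/(n_A+n_B) + 1 = 2*8*8/16 + 1 = 9.0000.
        Var[R] = 2*n_A*n_B*(2*n_A*n_B - n_A - n_B) / ((n_A+n_B)^2 * (n_A+n_B-1)) = 14336/3840 = 3.7333.
        SD[R] = 1.9322.
Step 4: Continuity-corrected z = (R + 0.5 - E[R]) / SD[R] = (6 + 0.5 - 9.0000) / 1.9322 = -1.2939.
Step 5: Two-sided p-value via normal approximation = 2*(1 - Phi(|z|)) = 0.195709.
Step 6: alpha = 0.05. fail to reject H0.

R = 6, z = -1.2939, p = 0.195709, fail to reject H0.


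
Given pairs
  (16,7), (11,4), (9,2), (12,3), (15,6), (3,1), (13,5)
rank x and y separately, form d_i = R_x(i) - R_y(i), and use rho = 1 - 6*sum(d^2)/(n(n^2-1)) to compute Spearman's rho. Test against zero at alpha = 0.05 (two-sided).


Step 1: Rank x and y separately (midranks; no ties here).
rank(x): 16->7, 11->3, 9->2, 12->4, 15->6, 3->1, 13->5
rank(y): 7->7, 4->4, 2->2, 3->3, 6->6, 1->1, 5->5
Step 2: d_i = R_x(i) - R_y(i); compute d_i^2.
  (7-7)^2=0, (3-4)^2=1, (2-2)^2=0, (4-3)^2=1, (6-6)^2=0, (1-1)^2=0, (5-5)^2=0
sum(d^2) = 2.
Step 3: rho = 1 - 6*2 / (7*(7^2 - 1)) = 1 - 12/336 = 0.964286.
Step 4: Under H0, t = rho * sqrt((n-2)/(1-rho^2)) = 8.1408 ~ t(5).
Step 5: Two-sided p-value from the t-distribution with 5 df = 0.000454.
Step 6: alpha = 0.05. reject H0.

rho = 0.9643, p = 0.000454, reject H0 at alpha = 0.05.


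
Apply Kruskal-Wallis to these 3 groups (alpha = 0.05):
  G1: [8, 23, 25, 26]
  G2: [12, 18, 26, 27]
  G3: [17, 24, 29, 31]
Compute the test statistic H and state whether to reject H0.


Step 1: Combine all N = 12 observations and assign midranks.
sorted (value, group, rank): (8,G1,1), (12,G2,2), (17,G3,3), (18,G2,4), (23,G1,5), (24,G3,6), (25,G1,7), (26,G1,8.5), (26,G2,8.5), (27,G2,10), (29,G3,11), (31,G3,12)
Step 2: Sum ranks within each group.
R_1 = 21.5 (n_1 = 4)
R_2 = 24.5 (n_2 = 4)
R_3 = 32 (n_3 = 4)
Step 3: H = 12/(N(N+1)) * sum(R_i^2/n_i) - 3(N+1)
     = 12/(12*13) * (21.5^2/4 + 24.5^2/4 + 32^2/4) - 3*13
     = 0.076923 * 521.625 - 39
     = 1.125000.
Step 4: Ties present; correction factor C = 1 - 6/(12^3 - 12) = 0.996503. Corrected H = 1.125000 / 0.996503 = 1.128947.
Step 5: Under H0, H ~ chi^2(2); p-value = 0.568659.
Step 6: alpha = 0.05. fail to reject H0.

H = 1.1289, df = 2, p = 0.568659, fail to reject H0.


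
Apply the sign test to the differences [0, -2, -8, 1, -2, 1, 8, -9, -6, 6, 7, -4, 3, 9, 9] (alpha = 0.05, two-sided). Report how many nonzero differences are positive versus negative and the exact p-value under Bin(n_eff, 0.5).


Step 1: Discard zero differences. Original n = 15; n_eff = number of nonzero differences = 14.
Nonzero differences (with sign): -2, -8, +1, -2, +1, +8, -9, -6, +6, +7, -4, +3, +9, +9
Step 2: Count signs: positive = 8, negative = 6.
Step 3: Under H0: P(positive) = 0.5, so the number of positives S ~ Bin(14, 0.5).
Step 4: Two-sided exact p-value = sum of Bin(14,0.5) probabilities at or below the observed probability = 0.790527.
Step 5: alpha = 0.05. fail to reject H0.

n_eff = 14, pos = 8, neg = 6, p = 0.790527, fail to reject H0.


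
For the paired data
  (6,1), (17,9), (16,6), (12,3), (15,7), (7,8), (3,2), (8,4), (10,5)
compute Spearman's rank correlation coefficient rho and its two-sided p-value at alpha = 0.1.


Step 1: Rank x and y separately (midranks; no ties here).
rank(x): 6->2, 17->9, 16->8, 12->6, 15->7, 7->3, 3->1, 8->4, 10->5
rank(y): 1->1, 9->9, 6->6, 3->3, 7->7, 8->8, 2->2, 4->4, 5->5
Step 2: d_i = R_x(i) - R_y(i); compute d_i^2.
  (2-1)^2=1, (9-9)^2=0, (8-6)^2=4, (6-3)^2=9, (7-7)^2=0, (3-8)^2=25, (1-2)^2=1, (4-4)^2=0, (5-5)^2=0
sum(d^2) = 40.
Step 3: rho = 1 - 6*40 / (9*(9^2 - 1)) = 1 - 240/720 = 0.666667.
Step 4: Under H0, t = rho * sqrt((n-2)/(1-rho^2)) = 2.3664 ~ t(7).
Step 5: Two-sided p-value from the t-distribution with 7 df = 0.049867.
Step 6: alpha = 0.1. reject H0.

rho = 0.6667, p = 0.049867, reject H0 at alpha = 0.1.


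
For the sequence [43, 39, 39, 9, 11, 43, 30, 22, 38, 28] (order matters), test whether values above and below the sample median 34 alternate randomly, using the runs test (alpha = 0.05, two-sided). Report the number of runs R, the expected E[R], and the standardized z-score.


Step 1: Compute median = 34; label A = above, B = below.
Labels in order: AAABBABBAB  (n_A = 5, n_B = 5)
Step 2: Count runs R = 6.
Step 3: Under H0 (random ordering), E[R] = 2*n_A*n_B/(n_A+n_B) + 1 = 2*5*5/10 + 1 = 6.0000.
        Var[R] = 2*n_A*n_B*(2*n_A*n_B - n_A - n_B) / ((n_A+n_B)^2 * (n_A+n_B-1)) = 2000/900 = 2.2222.
        SD[R] = 1.4907.
Step 4: R = E[R], so z = 0 with no continuity correction.
Step 5: Two-sided p-value via normal approximation = 2*(1 - Phi(|z|)) = 1.000000.
Step 6: alpha = 0.05. fail to reject H0.

R = 6, z = 0.0000, p = 1.000000, fail to reject H0.


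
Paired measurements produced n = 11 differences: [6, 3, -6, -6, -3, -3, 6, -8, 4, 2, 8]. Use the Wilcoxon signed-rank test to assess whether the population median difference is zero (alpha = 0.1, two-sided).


Step 1: Drop any zero differences (none here) and take |d_i|.
|d| = [6, 3, 6, 6, 3, 3, 6, 8, 4, 2, 8]
Step 2: Midrank |d_i| (ties get averaged ranks).
ranks: |6|->7.5, |3|->3, |6|->7.5, |6|->7.5, |3|->3, |3|->3, |6|->7.5, |8|->10.5, |4|->5, |2|->1, |8|->10.5
Step 3: Attach original signs; sum ranks with positive sign and with negative sign.
W+ = 7.5 + 3 + 7.5 + 5 + 1 + 10.5 = 34.5
W- = 7.5 + 7.5 + 3 + 3 + 10.5 = 31.5
(Check: W+ + W- = 66 should equal n(n+1)/2 = 66.)
Step 4: Test statistic W = min(W+, W-) = 31.5.
Step 5: Ties in |d|, so use the tie-corrected normal approximation.
        E[W] = n(n+1)/4 = 11*12/4 = 33.
        Tie groups: |d|=3 (t=3), |d|=6 (t=4), |d|=8 (t=2); sum(t^3 - t) = 90.
        Var[W] = n(n+1)(2n+1)/24 - sum(t^3-t)/48 = 3036/24 - 90/48 = 124.625.
        z = (W - E[W]) / sqrt(Var[W]) = (31.5 - 33) / 11.1636 = -0.1344.
        Two-sided p = 2*Phi(z) = 0.893113.
Step 6: alpha = 0.1. fail to reject H0.

W+ = 34.5, W- = 31.5, W = min = 31.5, p = 0.893113, fail to reject H0.


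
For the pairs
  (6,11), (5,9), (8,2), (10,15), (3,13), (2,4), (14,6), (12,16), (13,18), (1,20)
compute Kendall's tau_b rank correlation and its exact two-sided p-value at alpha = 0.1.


Step 1: Enumerate the 45 unordered pairs (i,j) with i<j and classify each by sign(x_j-x_i) * sign(y_j-y_i).
  (1,2):dx=-1,dy=-2->C; (1,3):dx=+2,dy=-9->D; (1,4):dx=+4,dy=+4->C; (1,5):dx=-3,dy=+2->D
  (1,6):dx=-4,dy=-7->C; (1,7):dx=+8,dy=-5->D; (1,8):dx=+6,dy=+5->C; (1,9):dx=+7,dy=+7->C
  (1,10):dx=-5,dy=+9->D; (2,3):dx=+3,dy=-7->D; (2,4):dx=+5,dy=+6->C; (2,5):dx=-2,dy=+4->D
  (2,6):dx=-3,dy=-5->C; (2,7):dx=+9,dy=-3->D; (2,8):dx=+7,dy=+7->C; (2,9):dx=+8,dy=+9->C
  (2,10):dx=-4,dy=+11->D; (3,4):dx=+2,dy=+13->C; (3,5):dx=-5,dy=+11->D; (3,6):dx=-6,dy=+2->D
  (3,7):dx=+6,dy=+4->C; (3,8):dx=+4,dy=+14->C; (3,9):dx=+5,dy=+16->C; (3,10):dx=-7,dy=+18->D
  (4,5):dx=-7,dy=-2->C; (4,6):dx=-8,dy=-11->C; (4,7):dx=+4,dy=-9->D; (4,8):dx=+2,dy=+1->C
  (4,9):dx=+3,dy=+3->C; (4,10):dx=-9,dy=+5->D; (5,6):dx=-1,dy=-9->C; (5,7):dx=+11,dy=-7->D
  (5,8):dx=+9,dy=+3->C; (5,9):dx=+10,dy=+5->C; (5,10):dx=-2,dy=+7->D; (6,7):dx=+12,dy=+2->C
  (6,8):dx=+10,dy=+12->C; (6,9):dx=+11,dy=+14->C; (6,10):dx=-1,dy=+16->D; (7,8):dx=-2,dy=+10->D
  (7,9):dx=-1,dy=+12->D; (7,10):dx=-13,dy=+14->D; (8,9):dx=+1,dy=+2->C; (8,10):dx=-11,dy=+4->D
  (9,10):dx=-12,dy=+2->D
Step 2: C = 24, D = 21, total pairs = 45.
Step 3: tau = (C - D)/(n(n-1)/2) = (24 - 21)/45 = 0.066667.
Step 4: Exact two-sided p-value (enumerate n! = 3628800 permutations of y under H0): p = 0.861801.
Step 5: alpha = 0.1. fail to reject H0.

tau_b = 0.0667 (C=24, D=21), p = 0.861801, fail to reject H0.


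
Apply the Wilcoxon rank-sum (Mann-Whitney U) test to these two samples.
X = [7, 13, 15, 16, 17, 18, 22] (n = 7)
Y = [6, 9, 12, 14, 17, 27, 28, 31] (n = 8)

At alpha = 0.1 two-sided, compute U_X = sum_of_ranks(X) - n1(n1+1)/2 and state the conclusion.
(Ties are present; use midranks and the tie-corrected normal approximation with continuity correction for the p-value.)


Step 1: Combine and sort all 15 observations; assign midranks.
sorted (value, group): (6,Y), (7,X), (9,Y), (12,Y), (13,X), (14,Y), (15,X), (16,X), (17,X), (17,Y), (18,X), (22,X), (27,Y), (28,Y), (31,Y)
ranks: 6->1, 7->2, 9->3, 12->4, 13->5, 14->6, 15->7, 16->8, 17->9.5, 17->9.5, 18->11, 22->12, 27->13, 28->14, 31->15
Step 2: Rank sum for X: R1 = 2 + 5 + 7 + 8 + 9.5 + 11 + 12 = 54.5.
Step 3: U_X = R1 - n1(n1+1)/2 = 54.5 - 7*8/2 = 54.5 - 28 = 26.5.
       U_Y = n1*n2 - U_X = 56 - 26.5 = 29.5.
Step 4: Ties are present, so use the tie-corrected normal approximation (with continuity correction) for the p-value.
Step 5: p-value = 0.907786; compare to alpha = 0.1. fail to reject H0.

U_X = 26.5, p = 0.907786, fail to reject H0 at alpha = 0.1.


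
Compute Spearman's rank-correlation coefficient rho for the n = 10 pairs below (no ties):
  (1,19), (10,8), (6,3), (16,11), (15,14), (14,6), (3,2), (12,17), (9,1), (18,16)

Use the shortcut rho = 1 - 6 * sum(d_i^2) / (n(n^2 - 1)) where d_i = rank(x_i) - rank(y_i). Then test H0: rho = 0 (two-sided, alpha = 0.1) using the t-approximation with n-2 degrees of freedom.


Step 1: Rank x and y separately (midranks; no ties here).
rank(x): 1->1, 10->5, 6->3, 16->9, 15->8, 14->7, 3->2, 12->6, 9->4, 18->10
rank(y): 19->10, 8->5, 3->3, 11->6, 14->7, 6->4, 2->2, 17->9, 1->1, 16->8
Step 2: d_i = R_x(i) - R_y(i); compute d_i^2.
  (1-10)^2=81, (5-5)^2=0, (3-3)^2=0, (9-6)^2=9, (8-7)^2=1, (7-4)^2=9, (2-2)^2=0, (6-9)^2=9, (4-1)^2=9, (10-8)^2=4
sum(d^2) = 122.
Step 3: rho = 1 - 6*122 / (10*(10^2 - 1)) = 1 - 732/990 = 0.260606.
Step 4: Under H0, t = rho * sqrt((n-2)/(1-rho^2)) = 0.7635 ~ t(8).
Step 5: Two-sided p-value from the t-distribution with 8 df = 0.467089.
Step 6: alpha = 0.1. fail to reject H0.

rho = 0.2606, p = 0.467089, fail to reject H0 at alpha = 0.1.


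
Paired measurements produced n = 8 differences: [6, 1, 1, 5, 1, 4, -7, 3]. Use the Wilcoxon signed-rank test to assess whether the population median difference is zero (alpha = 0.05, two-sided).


Step 1: Drop any zero differences (none here) and take |d_i|.
|d| = [6, 1, 1, 5, 1, 4, 7, 3]
Step 2: Midrank |d_i| (ties get averaged ranks).
ranks: |6|->7, |1|->2, |1|->2, |5|->6, |1|->2, |4|->5, |7|->8, |3|->4
Step 3: Attach original signs; sum ranks with positive sign and with negative sign.
W+ = 7 + 2 + 2 + 6 + 2 + 5 + 4 = 28
W- = 8 = 8
(Check: W+ + W- = 36 should equal n(n+1)/2 = 36.)
Step 4: Test statistic W = min(W+, W-) = 8.
Step 5: Ties in |d|, so use the tie-corrected normal approximation.
        E[W] = n(n+1)/4 = 8*9/4 = 18.
        Tie groups: |d|=1 (t=3); sum(t^3 - t) = 24.
        Var[W] = n(n+1)(2n+1)/24 - sum(t^3-t)/48 = 1224/24 - 24/48 = 50.5.
        z = (W - E[W]) / sqrt(Var[W]) = (8 - 18) / 7.1063 = -1.4072.
        Two-sided p = 2*Phi(z) = 0.159370.
Step 6: alpha = 0.05. fail to reject H0.

W+ = 28, W- = 8, W = min = 8, p = 0.159370, fail to reject H0.


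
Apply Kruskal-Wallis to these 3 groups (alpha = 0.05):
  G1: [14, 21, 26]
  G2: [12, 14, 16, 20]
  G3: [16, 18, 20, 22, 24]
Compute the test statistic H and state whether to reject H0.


Step 1: Combine all N = 12 observations and assign midranks.
sorted (value, group, rank): (12,G2,1), (14,G1,2.5), (14,G2,2.5), (16,G2,4.5), (16,G3,4.5), (18,G3,6), (20,G2,7.5), (20,G3,7.5), (21,G1,9), (22,G3,10), (24,G3,11), (26,G1,12)
Step 2: Sum ranks within each group.
R_1 = 23.5 (n_1 = 3)
R_2 = 15.5 (n_2 = 4)
R_3 = 39 (n_3 = 5)
Step 3: H = 12/(N(N+1)) * sum(R_i^2/n_i) - 3(N+1)
     = 12/(12*13) * (23.5^2/3 + 15.5^2/4 + 39^2/5) - 3*13
     = 0.076923 * 548.346 - 39
     = 3.180449.
Step 4: Ties present; correction factor C = 1 - 18/(12^3 - 12) = 0.989510. Corrected H = 3.180449 / 0.989510 = 3.214164.
Step 5: Under H0, H ~ chi^2(2); p-value = 0.200472.
Step 6: alpha = 0.05. fail to reject H0.

H = 3.2142, df = 2, p = 0.200472, fail to reject H0.


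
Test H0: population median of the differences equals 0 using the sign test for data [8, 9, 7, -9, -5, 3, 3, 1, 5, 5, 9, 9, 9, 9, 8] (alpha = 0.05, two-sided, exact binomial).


Step 1: Discard zero differences. Original n = 15; n_eff = number of nonzero differences = 15.
Nonzero differences (with sign): +8, +9, +7, -9, -5, +3, +3, +1, +5, +5, +9, +9, +9, +9, +8
Step 2: Count signs: positive = 13, negative = 2.
Step 3: Under H0: P(positive) = 0.5, so the number of positives S ~ Bin(15, 0.5).
Step 4: Two-sided exact p-value = sum of Bin(15,0.5) probabilities at or below the observed probability = 0.007385.
Step 5: alpha = 0.05. reject H0.

n_eff = 15, pos = 13, neg = 2, p = 0.007385, reject H0.


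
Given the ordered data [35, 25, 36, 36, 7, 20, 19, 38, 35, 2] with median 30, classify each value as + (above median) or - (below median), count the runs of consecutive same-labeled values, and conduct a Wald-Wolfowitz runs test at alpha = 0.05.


Step 1: Compute median = 30; label A = above, B = below.
Labels in order: ABAABBBAAB  (n_A = 5, n_B = 5)
Step 2: Count runs R = 6.
Step 3: Under H0 (random ordering), E[R] = 2*n_A*n_B/(n_A+n_B) + 1 = 2*5*5/10 + 1 = 6.0000.
        Var[R] = 2*n_A*n_B*(2*n_A*n_B - n_A - n_B) / ((n_A+n_B)^2 * (n_A+n_B-1)) = 2000/900 = 2.2222.
        SD[R] = 1.4907.
Step 4: R = E[R], so z = 0 with no continuity correction.
Step 5: Two-sided p-value via normal approximation = 2*(1 - Phi(|z|)) = 1.000000.
Step 6: alpha = 0.05. fail to reject H0.

R = 6, z = 0.0000, p = 1.000000, fail to reject H0.


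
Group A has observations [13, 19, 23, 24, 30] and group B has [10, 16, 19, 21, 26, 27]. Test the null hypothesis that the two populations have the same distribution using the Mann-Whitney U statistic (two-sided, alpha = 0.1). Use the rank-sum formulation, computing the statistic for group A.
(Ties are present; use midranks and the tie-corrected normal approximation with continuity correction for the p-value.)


Step 1: Combine and sort all 11 observations; assign midranks.
sorted (value, group): (10,Y), (13,X), (16,Y), (19,X), (19,Y), (21,Y), (23,X), (24,X), (26,Y), (27,Y), (30,X)
ranks: 10->1, 13->2, 16->3, 19->4.5, 19->4.5, 21->6, 23->7, 24->8, 26->9, 27->10, 30->11
Step 2: Rank sum for X: R1 = 2 + 4.5 + 7 + 8 + 11 = 32.5.
Step 3: U_X = R1 - n1(n1+1)/2 = 32.5 - 5*6/2 = 32.5 - 15 = 17.5.
       U_Y = n1*n2 - U_X = 30 - 17.5 = 12.5.
Step 4: Ties are present, so use the tie-corrected normal approximation (with continuity correction) for the p-value.
Step 5: p-value = 0.714379; compare to alpha = 0.1. fail to reject H0.

U_X = 17.5, p = 0.714379, fail to reject H0 at alpha = 0.1.


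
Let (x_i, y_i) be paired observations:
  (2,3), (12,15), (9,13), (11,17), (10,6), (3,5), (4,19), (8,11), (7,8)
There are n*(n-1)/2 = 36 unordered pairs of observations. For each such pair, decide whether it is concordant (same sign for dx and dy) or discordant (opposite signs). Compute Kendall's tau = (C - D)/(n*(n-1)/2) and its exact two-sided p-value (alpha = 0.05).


Step 1: Enumerate the 36 unordered pairs (i,j) with i<j and classify each by sign(x_j-x_i) * sign(y_j-y_i).
  (1,2):dx=+10,dy=+12->C; (1,3):dx=+7,dy=+10->C; (1,4):dx=+9,dy=+14->C; (1,5):dx=+8,dy=+3->C
  (1,6):dx=+1,dy=+2->C; (1,7):dx=+2,dy=+16->C; (1,8):dx=+6,dy=+8->C; (1,9):dx=+5,dy=+5->C
  (2,3):dx=-3,dy=-2->C; (2,4):dx=-1,dy=+2->D; (2,5):dx=-2,dy=-9->C; (2,6):dx=-9,dy=-10->C
  (2,7):dx=-8,dy=+4->D; (2,8):dx=-4,dy=-4->C; (2,9):dx=-5,dy=-7->C; (3,4):dx=+2,dy=+4->C
  (3,5):dx=+1,dy=-7->D; (3,6):dx=-6,dy=-8->C; (3,7):dx=-5,dy=+6->D; (3,8):dx=-1,dy=-2->C
  (3,9):dx=-2,dy=-5->C; (4,5):dx=-1,dy=-11->C; (4,6):dx=-8,dy=-12->C; (4,7):dx=-7,dy=+2->D
  (4,8):dx=-3,dy=-6->C; (4,9):dx=-4,dy=-9->C; (5,6):dx=-7,dy=-1->C; (5,7):dx=-6,dy=+13->D
  (5,8):dx=-2,dy=+5->D; (5,9):dx=-3,dy=+2->D; (6,7):dx=+1,dy=+14->C; (6,8):dx=+5,dy=+6->C
  (6,9):dx=+4,dy=+3->C; (7,8):dx=+4,dy=-8->D; (7,9):dx=+3,dy=-11->D; (8,9):dx=-1,dy=-3->C
Step 2: C = 26, D = 10, total pairs = 36.
Step 3: tau = (C - D)/(n(n-1)/2) = (26 - 10)/36 = 0.444444.
Step 4: Exact two-sided p-value (enumerate n! = 362880 permutations of y under H0): p = 0.119439.
Step 5: alpha = 0.05. fail to reject H0.

tau_b = 0.4444 (C=26, D=10), p = 0.119439, fail to reject H0.


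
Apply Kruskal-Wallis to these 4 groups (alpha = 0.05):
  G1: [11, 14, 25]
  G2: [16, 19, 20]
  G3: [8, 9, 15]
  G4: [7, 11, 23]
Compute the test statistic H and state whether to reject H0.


Step 1: Combine all N = 12 observations and assign midranks.
sorted (value, group, rank): (7,G4,1), (8,G3,2), (9,G3,3), (11,G1,4.5), (11,G4,4.5), (14,G1,6), (15,G3,7), (16,G2,8), (19,G2,9), (20,G2,10), (23,G4,11), (25,G1,12)
Step 2: Sum ranks within each group.
R_1 = 22.5 (n_1 = 3)
R_2 = 27 (n_2 = 3)
R_3 = 12 (n_3 = 3)
R_4 = 16.5 (n_4 = 3)
Step 3: H = 12/(N(N+1)) * sum(R_i^2/n_i) - 3(N+1)
     = 12/(12*13) * (22.5^2/3 + 27^2/3 + 12^2/3 + 16.5^2/3) - 3*13
     = 0.076923 * 550.5 - 39
     = 3.346154.
Step 4: Ties present; correction factor C = 1 - 6/(12^3 - 12) = 0.996503. Corrected H = 3.346154 / 0.996503 = 3.357895.
Step 5: Under H0, H ~ chi^2(3); p-value = 0.339666.
Step 6: alpha = 0.05. fail to reject H0.

H = 3.3579, df = 3, p = 0.339666, fail to reject H0.


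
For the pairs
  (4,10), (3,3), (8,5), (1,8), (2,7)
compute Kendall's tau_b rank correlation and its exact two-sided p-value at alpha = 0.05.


Step 1: Enumerate the 10 unordered pairs (i,j) with i<j and classify each by sign(x_j-x_i) * sign(y_j-y_i).
  (1,2):dx=-1,dy=-7->C; (1,3):dx=+4,dy=-5->D; (1,4):dx=-3,dy=-2->C; (1,5):dx=-2,dy=-3->C
  (2,3):dx=+5,dy=+2->C; (2,4):dx=-2,dy=+5->D; (2,5):dx=-1,dy=+4->D; (3,4):dx=-7,dy=+3->D
  (3,5):dx=-6,dy=+2->D; (4,5):dx=+1,dy=-1->D
Step 2: C = 4, D = 6, total pairs = 10.
Step 3: tau = (C - D)/(n(n-1)/2) = (4 - 6)/10 = -0.200000.
Step 4: Exact two-sided p-value (enumerate n! = 120 permutations of y under H0): p = 0.816667.
Step 5: alpha = 0.05. fail to reject H0.

tau_b = -0.2000 (C=4, D=6), p = 0.816667, fail to reject H0.


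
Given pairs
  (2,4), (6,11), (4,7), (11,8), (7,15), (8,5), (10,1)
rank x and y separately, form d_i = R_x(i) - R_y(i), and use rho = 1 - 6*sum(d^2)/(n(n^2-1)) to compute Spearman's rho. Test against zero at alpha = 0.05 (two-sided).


Step 1: Rank x and y separately (midranks; no ties here).
rank(x): 2->1, 6->3, 4->2, 11->7, 7->4, 8->5, 10->6
rank(y): 4->2, 11->6, 7->4, 8->5, 15->7, 5->3, 1->1
Step 2: d_i = R_x(i) - R_y(i); compute d_i^2.
  (1-2)^2=1, (3-6)^2=9, (2-4)^2=4, (7-5)^2=4, (4-7)^2=9, (5-3)^2=4, (6-1)^2=25
sum(d^2) = 56.
Step 3: rho = 1 - 6*56 / (7*(7^2 - 1)) = 1 - 336/336 = 0.000000.
Step 4: Under H0, t = rho * sqrt((n-2)/(1-rho^2)) = 0.0000 ~ t(5).
Step 5: Two-sided p-value from the t-distribution with 5 df = 1.000000.
Step 6: alpha = 0.05. fail to reject H0.

rho = 0.0000, p = 1.000000, fail to reject H0 at alpha = 0.05.


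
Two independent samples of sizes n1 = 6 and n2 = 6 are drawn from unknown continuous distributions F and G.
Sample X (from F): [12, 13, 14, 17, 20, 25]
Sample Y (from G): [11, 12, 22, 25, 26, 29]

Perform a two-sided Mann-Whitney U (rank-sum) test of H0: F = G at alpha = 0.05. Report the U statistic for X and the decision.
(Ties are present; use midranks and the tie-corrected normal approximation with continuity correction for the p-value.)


Step 1: Combine and sort all 12 observations; assign midranks.
sorted (value, group): (11,Y), (12,X), (12,Y), (13,X), (14,X), (17,X), (20,X), (22,Y), (25,X), (25,Y), (26,Y), (29,Y)
ranks: 11->1, 12->2.5, 12->2.5, 13->4, 14->5, 17->6, 20->7, 22->8, 25->9.5, 25->9.5, 26->11, 29->12
Step 2: Rank sum for X: R1 = 2.5 + 4 + 5 + 6 + 7 + 9.5 = 34.
Step 3: U_X = R1 - n1(n1+1)/2 = 34 - 6*7/2 = 34 - 21 = 13.
       U_Y = n1*n2 - U_X = 36 - 13 = 23.
Step 4: Ties are present, so use the tie-corrected normal approximation (with continuity correction) for the p-value.
Step 5: p-value = 0.469613; compare to alpha = 0.05. fail to reject H0.

U_X = 13, p = 0.469613, fail to reject H0 at alpha = 0.05.


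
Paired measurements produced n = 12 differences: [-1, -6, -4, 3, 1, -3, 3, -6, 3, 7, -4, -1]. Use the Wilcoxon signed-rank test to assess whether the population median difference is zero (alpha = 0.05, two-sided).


Step 1: Drop any zero differences (none here) and take |d_i|.
|d| = [1, 6, 4, 3, 1, 3, 3, 6, 3, 7, 4, 1]
Step 2: Midrank |d_i| (ties get averaged ranks).
ranks: |1|->2, |6|->10.5, |4|->8.5, |3|->5.5, |1|->2, |3|->5.5, |3|->5.5, |6|->10.5, |3|->5.5, |7|->12, |4|->8.5, |1|->2
Step 3: Attach original signs; sum ranks with positive sign and with negative sign.
W+ = 5.5 + 2 + 5.5 + 5.5 + 12 = 30.5
W- = 2 + 10.5 + 8.5 + 5.5 + 10.5 + 8.5 + 2 = 47.5
(Check: W+ + W- = 78 should equal n(n+1)/2 = 78.)
Step 4: Test statistic W = min(W+, W-) = 30.5.
Step 5: Ties in |d|, so use the tie-corrected normal approximation.
        E[W] = n(n+1)/4 = 12*13/4 = 39.
        Tie groups: |d|=1 (t=3), |d|=3 (t=4), |d|=4 (t=2), |d|=6 (t=2); sum(t^3 - t) = 96.
        Var[W] = n(n+1)(2n+1)/24 - sum(t^3-t)/48 = 3900/24 - 96/48 = 160.5.
        z = (W - E[W]) / sqrt(Var[W]) = (30.5 - 39) / 12.6689 = -0.6709.
        Two-sided p = 2*Phi(z) = 0.502261.
Step 6: alpha = 0.05. fail to reject H0.

W+ = 30.5, W- = 47.5, W = min = 30.5, p = 0.502261, fail to reject H0.


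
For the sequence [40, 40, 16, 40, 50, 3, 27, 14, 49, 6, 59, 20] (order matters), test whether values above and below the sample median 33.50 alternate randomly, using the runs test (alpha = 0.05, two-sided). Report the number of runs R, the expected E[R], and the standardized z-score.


Step 1: Compute median = 33.50; label A = above, B = below.
Labels in order: AABAABBBABAB  (n_A = 6, n_B = 6)
Step 2: Count runs R = 8.
Step 3: Under H0 (random ordering), E[R] = 2*n_A*n_B/(n_A+n_B) + 1 = 2*6*6/12 + 1 = 7.0000.
        Var[R] = 2*n_A*n_B*(2*n_A*n_B - n_A - n_B) / ((n_A+n_B)^2 * (n_A+n_B-1)) = 4320/1584 = 2.7273.
        SD[R] = 1.6514.
Step 4: Continuity-corrected z = (R - 0.5 - E[R]) / SD[R] = (8 - 0.5 - 7.0000) / 1.6514 = 0.3028.
Step 5: Two-sided p-value via normal approximation = 2*(1 - Phi(|z|)) = 0.762069.
Step 6: alpha = 0.05. fail to reject H0.

R = 8, z = 0.3028, p = 0.762069, fail to reject H0.


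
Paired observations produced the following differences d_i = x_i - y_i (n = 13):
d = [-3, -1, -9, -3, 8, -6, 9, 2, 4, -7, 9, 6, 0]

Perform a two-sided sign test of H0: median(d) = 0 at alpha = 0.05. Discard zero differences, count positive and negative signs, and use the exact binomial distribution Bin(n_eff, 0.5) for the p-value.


Step 1: Discard zero differences. Original n = 13; n_eff = number of nonzero differences = 12.
Nonzero differences (with sign): -3, -1, -9, -3, +8, -6, +9, +2, +4, -7, +9, +6
Step 2: Count signs: positive = 6, negative = 6.
Step 3: Under H0: P(positive) = 0.5, so the number of positives S ~ Bin(12, 0.5).
Step 4: Two-sided exact p-value = sum of Bin(12,0.5) probabilities at or below the observed probability = 1.000000.
Step 5: alpha = 0.05. fail to reject H0.

n_eff = 12, pos = 6, neg = 6, p = 1.000000, fail to reject H0.


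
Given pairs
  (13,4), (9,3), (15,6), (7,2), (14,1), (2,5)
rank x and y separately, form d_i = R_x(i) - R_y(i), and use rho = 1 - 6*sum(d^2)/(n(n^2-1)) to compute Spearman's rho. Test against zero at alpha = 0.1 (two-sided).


Step 1: Rank x and y separately (midranks; no ties here).
rank(x): 13->4, 9->3, 15->6, 7->2, 14->5, 2->1
rank(y): 4->4, 3->3, 6->6, 2->2, 1->1, 5->5
Step 2: d_i = R_x(i) - R_y(i); compute d_i^2.
  (4-4)^2=0, (3-3)^2=0, (6-6)^2=0, (2-2)^2=0, (5-1)^2=16, (1-5)^2=16
sum(d^2) = 32.
Step 3: rho = 1 - 6*32 / (6*(6^2 - 1)) = 1 - 192/210 = 0.085714.
Step 4: Under H0, t = rho * sqrt((n-2)/(1-rho^2)) = 0.1721 ~ t(4).
Step 5: Two-sided p-value from the t-distribution with 4 df = 0.871743.
Step 6: alpha = 0.1. fail to reject H0.

rho = 0.0857, p = 0.871743, fail to reject H0 at alpha = 0.1.


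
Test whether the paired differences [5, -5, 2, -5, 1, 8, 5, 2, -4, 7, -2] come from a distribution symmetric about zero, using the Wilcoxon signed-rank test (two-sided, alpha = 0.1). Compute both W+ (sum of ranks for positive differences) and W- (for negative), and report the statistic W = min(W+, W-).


Step 1: Drop any zero differences (none here) and take |d_i|.
|d| = [5, 5, 2, 5, 1, 8, 5, 2, 4, 7, 2]
Step 2: Midrank |d_i| (ties get averaged ranks).
ranks: |5|->7.5, |5|->7.5, |2|->3, |5|->7.5, |1|->1, |8|->11, |5|->7.5, |2|->3, |4|->5, |7|->10, |2|->3
Step 3: Attach original signs; sum ranks with positive sign and with negative sign.
W+ = 7.5 + 3 + 1 + 11 + 7.5 + 3 + 10 = 43
W- = 7.5 + 7.5 + 5 + 3 = 23
(Check: W+ + W- = 66 should equal n(n+1)/2 = 66.)
Step 4: Test statistic W = min(W+, W-) = 23.
Step 5: Ties in |d|, so use the tie-corrected normal approximation.
        E[W] = n(n+1)/4 = 11*12/4 = 33.
        Tie groups: |d|=2 (t=3), |d|=5 (t=4); sum(t^3 - t) = 84.
        Var[W] = n(n+1)(2n+1)/24 - sum(t^3-t)/48 = 3036/24 - 84/48 = 124.75.
        z = (W - E[W]) / sqrt(Var[W]) = (23 - 33) / 11.1692 = -0.8953.
        Two-sided p = 2*Phi(z) = 0.370614.
Step 6: alpha = 0.1. fail to reject H0.

W+ = 43, W- = 23, W = min = 23, p = 0.370614, fail to reject H0.


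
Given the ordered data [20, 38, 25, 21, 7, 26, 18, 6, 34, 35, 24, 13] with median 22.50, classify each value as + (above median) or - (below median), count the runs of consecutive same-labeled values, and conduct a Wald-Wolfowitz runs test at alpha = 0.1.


Step 1: Compute median = 22.50; label A = above, B = below.
Labels in order: BAABBABBAAAB  (n_A = 6, n_B = 6)
Step 2: Count runs R = 7.
Step 3: Under H0 (random ordering), E[R] = 2*n_A*n_B/(n_A+n_B) + 1 = 2*6*6/12 + 1 = 7.0000.
        Var[R] = 2*n_A*n_B*(2*n_A*n_B - n_A - n_B) / ((n_A+n_B)^2 * (n_A+n_B-1)) = 4320/1584 = 2.7273.
        SD[R] = 1.6514.
Step 4: R = E[R], so z = 0 with no continuity correction.
Step 5: Two-sided p-value via normal approximation = 2*(1 - Phi(|z|)) = 1.000000.
Step 6: alpha = 0.1. fail to reject H0.

R = 7, z = 0.0000, p = 1.000000, fail to reject H0.


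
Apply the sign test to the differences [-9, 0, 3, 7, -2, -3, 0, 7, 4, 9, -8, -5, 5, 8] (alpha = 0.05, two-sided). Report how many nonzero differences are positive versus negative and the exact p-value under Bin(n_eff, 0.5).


Step 1: Discard zero differences. Original n = 14; n_eff = number of nonzero differences = 12.
Nonzero differences (with sign): -9, +3, +7, -2, -3, +7, +4, +9, -8, -5, +5, +8
Step 2: Count signs: positive = 7, negative = 5.
Step 3: Under H0: P(positive) = 0.5, so the number of positives S ~ Bin(12, 0.5).
Step 4: Two-sided exact p-value = sum of Bin(12,0.5) probabilities at or below the observed probability = 0.774414.
Step 5: alpha = 0.05. fail to reject H0.

n_eff = 12, pos = 7, neg = 5, p = 0.774414, fail to reject H0.


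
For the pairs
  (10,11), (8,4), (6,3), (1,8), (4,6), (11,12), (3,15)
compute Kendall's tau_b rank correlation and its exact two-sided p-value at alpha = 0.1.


Step 1: Enumerate the 21 unordered pairs (i,j) with i<j and classify each by sign(x_j-x_i) * sign(y_j-y_i).
  (1,2):dx=-2,dy=-7->C; (1,3):dx=-4,dy=-8->C; (1,4):dx=-9,dy=-3->C; (1,5):dx=-6,dy=-5->C
  (1,6):dx=+1,dy=+1->C; (1,7):dx=-7,dy=+4->D; (2,3):dx=-2,dy=-1->C; (2,4):dx=-7,dy=+4->D
  (2,5):dx=-4,dy=+2->D; (2,6):dx=+3,dy=+8->C; (2,7):dx=-5,dy=+11->D; (3,4):dx=-5,dy=+5->D
  (3,5):dx=-2,dy=+3->D; (3,6):dx=+5,dy=+9->C; (3,7):dx=-3,dy=+12->D; (4,5):dx=+3,dy=-2->D
  (4,6):dx=+10,dy=+4->C; (4,7):dx=+2,dy=+7->C; (5,6):dx=+7,dy=+6->C; (5,7):dx=-1,dy=+9->D
  (6,7):dx=-8,dy=+3->D
Step 2: C = 11, D = 10, total pairs = 21.
Step 3: tau = (C - D)/(n(n-1)/2) = (11 - 10)/21 = 0.047619.
Step 4: Exact two-sided p-value (enumerate n! = 5040 permutations of y under H0): p = 1.000000.
Step 5: alpha = 0.1. fail to reject H0.

tau_b = 0.0476 (C=11, D=10), p = 1.000000, fail to reject H0.


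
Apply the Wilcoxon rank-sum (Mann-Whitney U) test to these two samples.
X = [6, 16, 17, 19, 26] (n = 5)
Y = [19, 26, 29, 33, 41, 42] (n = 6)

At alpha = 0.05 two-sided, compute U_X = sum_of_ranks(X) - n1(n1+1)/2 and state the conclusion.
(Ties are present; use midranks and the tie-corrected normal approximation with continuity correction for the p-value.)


Step 1: Combine and sort all 11 observations; assign midranks.
sorted (value, group): (6,X), (16,X), (17,X), (19,X), (19,Y), (26,X), (26,Y), (29,Y), (33,Y), (41,Y), (42,Y)
ranks: 6->1, 16->2, 17->3, 19->4.5, 19->4.5, 26->6.5, 26->6.5, 29->8, 33->9, 41->10, 42->11
Step 2: Rank sum for X: R1 = 1 + 2 + 3 + 4.5 + 6.5 = 17.
Step 3: U_X = R1 - n1(n1+1)/2 = 17 - 5*6/2 = 17 - 15 = 2.
       U_Y = n1*n2 - U_X = 30 - 2 = 28.
Step 4: Ties are present, so use the tie-corrected normal approximation (with continuity correction) for the p-value.
Step 5: p-value = 0.021870; compare to alpha = 0.05. reject H0.

U_X = 2, p = 0.021870, reject H0 at alpha = 0.05.


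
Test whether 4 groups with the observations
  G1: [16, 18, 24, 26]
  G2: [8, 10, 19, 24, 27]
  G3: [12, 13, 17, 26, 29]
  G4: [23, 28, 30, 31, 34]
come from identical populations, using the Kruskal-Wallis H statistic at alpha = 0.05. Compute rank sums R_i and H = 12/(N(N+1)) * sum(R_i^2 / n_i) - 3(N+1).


Step 1: Combine all N = 19 observations and assign midranks.
sorted (value, group, rank): (8,G2,1), (10,G2,2), (12,G3,3), (13,G3,4), (16,G1,5), (17,G3,6), (18,G1,7), (19,G2,8), (23,G4,9), (24,G1,10.5), (24,G2,10.5), (26,G1,12.5), (26,G3,12.5), (27,G2,14), (28,G4,15), (29,G3,16), (30,G4,17), (31,G4,18), (34,G4,19)
Step 2: Sum ranks within each group.
R_1 = 35 (n_1 = 4)
R_2 = 35.5 (n_2 = 5)
R_3 = 41.5 (n_3 = 5)
R_4 = 78 (n_4 = 5)
Step 3: H = 12/(N(N+1)) * sum(R_i^2/n_i) - 3(N+1)
     = 12/(19*20) * (35^2/4 + 35.5^2/5 + 41.5^2/5 + 78^2/5) - 3*20
     = 0.031579 * 2119.55 - 60
     = 6.933158.
Step 4: Ties present; correction factor C = 1 - 12/(19^3 - 19) = 0.998246. Corrected H = 6.933158 / 0.998246 = 6.945343.
Step 5: Under H0, H ~ chi^2(3); p-value = 0.073660.
Step 6: alpha = 0.05. fail to reject H0.

H = 6.9453, df = 3, p = 0.073660, fail to reject H0.


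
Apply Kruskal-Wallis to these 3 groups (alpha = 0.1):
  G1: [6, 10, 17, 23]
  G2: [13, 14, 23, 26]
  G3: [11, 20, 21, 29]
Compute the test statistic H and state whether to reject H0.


Step 1: Combine all N = 12 observations and assign midranks.
sorted (value, group, rank): (6,G1,1), (10,G1,2), (11,G3,3), (13,G2,4), (14,G2,5), (17,G1,6), (20,G3,7), (21,G3,8), (23,G1,9.5), (23,G2,9.5), (26,G2,11), (29,G3,12)
Step 2: Sum ranks within each group.
R_1 = 18.5 (n_1 = 4)
R_2 = 29.5 (n_2 = 4)
R_3 = 30 (n_3 = 4)
Step 3: H = 12/(N(N+1)) * sum(R_i^2/n_i) - 3(N+1)
     = 12/(12*13) * (18.5^2/4 + 29.5^2/4 + 30^2/4) - 3*13
     = 0.076923 * 528.125 - 39
     = 1.625000.
Step 4: Ties present; correction factor C = 1 - 6/(12^3 - 12) = 0.996503. Corrected H = 1.625000 / 0.996503 = 1.630702.
Step 5: Under H0, H ~ chi^2(2); p-value = 0.442484.
Step 6: alpha = 0.1. fail to reject H0.

H = 1.6307, df = 2, p = 0.442484, fail to reject H0.


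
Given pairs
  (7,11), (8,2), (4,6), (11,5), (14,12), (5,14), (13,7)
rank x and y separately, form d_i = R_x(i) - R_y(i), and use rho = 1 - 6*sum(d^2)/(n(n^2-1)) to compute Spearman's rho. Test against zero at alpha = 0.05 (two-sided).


Step 1: Rank x and y separately (midranks; no ties here).
rank(x): 7->3, 8->4, 4->1, 11->5, 14->7, 5->2, 13->6
rank(y): 11->5, 2->1, 6->3, 5->2, 12->6, 14->7, 7->4
Step 2: d_i = R_x(i) - R_y(i); compute d_i^2.
  (3-5)^2=4, (4-1)^2=9, (1-3)^2=4, (5-2)^2=9, (7-6)^2=1, (2-7)^2=25, (6-4)^2=4
sum(d^2) = 56.
Step 3: rho = 1 - 6*56 / (7*(7^2 - 1)) = 1 - 336/336 = 0.000000.
Step 4: Under H0, t = rho * sqrt((n-2)/(1-rho^2)) = 0.0000 ~ t(5).
Step 5: Two-sided p-value from the t-distribution with 5 df = 1.000000.
Step 6: alpha = 0.05. fail to reject H0.

rho = 0.0000, p = 1.000000, fail to reject H0 at alpha = 0.05.


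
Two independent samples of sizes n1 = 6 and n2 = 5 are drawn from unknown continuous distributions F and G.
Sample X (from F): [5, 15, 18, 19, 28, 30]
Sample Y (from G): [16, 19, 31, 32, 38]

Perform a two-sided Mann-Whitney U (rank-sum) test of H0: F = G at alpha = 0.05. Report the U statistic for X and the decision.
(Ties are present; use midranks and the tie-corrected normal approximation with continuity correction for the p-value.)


Step 1: Combine and sort all 11 observations; assign midranks.
sorted (value, group): (5,X), (15,X), (16,Y), (18,X), (19,X), (19,Y), (28,X), (30,X), (31,Y), (32,Y), (38,Y)
ranks: 5->1, 15->2, 16->3, 18->4, 19->5.5, 19->5.5, 28->7, 30->8, 31->9, 32->10, 38->11
Step 2: Rank sum for X: R1 = 1 + 2 + 4 + 5.5 + 7 + 8 = 27.5.
Step 3: U_X = R1 - n1(n1+1)/2 = 27.5 - 6*7/2 = 27.5 - 21 = 6.5.
       U_Y = n1*n2 - U_X = 30 - 6.5 = 23.5.
Step 4: Ties are present, so use the tie-corrected normal approximation (with continuity correction) for the p-value.
Step 5: p-value = 0.143215; compare to alpha = 0.05. fail to reject H0.

U_X = 6.5, p = 0.143215, fail to reject H0 at alpha = 0.05.


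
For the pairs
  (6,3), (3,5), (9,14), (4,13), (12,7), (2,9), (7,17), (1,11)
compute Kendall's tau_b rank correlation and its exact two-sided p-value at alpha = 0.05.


Step 1: Enumerate the 28 unordered pairs (i,j) with i<j and classify each by sign(x_j-x_i) * sign(y_j-y_i).
  (1,2):dx=-3,dy=+2->D; (1,3):dx=+3,dy=+11->C; (1,4):dx=-2,dy=+10->D; (1,5):dx=+6,dy=+4->C
  (1,6):dx=-4,dy=+6->D; (1,7):dx=+1,dy=+14->C; (1,8):dx=-5,dy=+8->D; (2,3):dx=+6,dy=+9->C
  (2,4):dx=+1,dy=+8->C; (2,5):dx=+9,dy=+2->C; (2,6):dx=-1,dy=+4->D; (2,7):dx=+4,dy=+12->C
  (2,8):dx=-2,dy=+6->D; (3,4):dx=-5,dy=-1->C; (3,5):dx=+3,dy=-7->D; (3,6):dx=-7,dy=-5->C
  (3,7):dx=-2,dy=+3->D; (3,8):dx=-8,dy=-3->C; (4,5):dx=+8,dy=-6->D; (4,6):dx=-2,dy=-4->C
  (4,7):dx=+3,dy=+4->C; (4,8):dx=-3,dy=-2->C; (5,6):dx=-10,dy=+2->D; (5,7):dx=-5,dy=+10->D
  (5,8):dx=-11,dy=+4->D; (6,7):dx=+5,dy=+8->C; (6,8):dx=-1,dy=+2->D; (7,8):dx=-6,dy=-6->C
Step 2: C = 15, D = 13, total pairs = 28.
Step 3: tau = (C - D)/(n(n-1)/2) = (15 - 13)/28 = 0.071429.
Step 4: Exact two-sided p-value (enumerate n! = 40320 permutations of y under H0): p = 0.904861.
Step 5: alpha = 0.05. fail to reject H0.

tau_b = 0.0714 (C=15, D=13), p = 0.904861, fail to reject H0.


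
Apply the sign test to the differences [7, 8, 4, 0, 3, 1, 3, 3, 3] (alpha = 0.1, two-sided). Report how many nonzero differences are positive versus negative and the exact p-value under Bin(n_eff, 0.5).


Step 1: Discard zero differences. Original n = 9; n_eff = number of nonzero differences = 8.
Nonzero differences (with sign): +7, +8, +4, +3, +1, +3, +3, +3
Step 2: Count signs: positive = 8, negative = 0.
Step 3: Under H0: P(positive) = 0.5, so the number of positives S ~ Bin(8, 0.5).
Step 4: Two-sided exact p-value = sum of Bin(8,0.5) probabilities at or below the observed probability = 0.007812.
Step 5: alpha = 0.1. reject H0.

n_eff = 8, pos = 8, neg = 0, p = 0.007812, reject H0.


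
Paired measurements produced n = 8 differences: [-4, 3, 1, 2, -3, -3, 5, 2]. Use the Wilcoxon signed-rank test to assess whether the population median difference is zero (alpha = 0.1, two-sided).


Step 1: Drop any zero differences (none here) and take |d_i|.
|d| = [4, 3, 1, 2, 3, 3, 5, 2]
Step 2: Midrank |d_i| (ties get averaged ranks).
ranks: |4|->7, |3|->5, |1|->1, |2|->2.5, |3|->5, |3|->5, |5|->8, |2|->2.5
Step 3: Attach original signs; sum ranks with positive sign and with negative sign.
W+ = 5 + 1 + 2.5 + 8 + 2.5 = 19
W- = 7 + 5 + 5 = 17
(Check: W+ + W- = 36 should equal n(n+1)/2 = 36.)
Step 4: Test statistic W = min(W+, W-) = 17.
Step 5: Ties in |d|, so use the tie-corrected normal approximation.
        E[W] = n(n+1)/4 = 8*9/4 = 18.
        Tie groups: |d|=2 (t=2), |d|=3 (t=3); sum(t^3 - t) = 30.
        Var[W] = n(n+1)(2n+1)/24 - sum(t^3-t)/48 = 1224/24 - 30/48 = 50.375.
        z = (W - E[W]) / sqrt(Var[W]) = (17 - 18) / 7.0975 = -0.1409.
        Two-sided p = 2*Phi(z) = 0.887954.
Step 6: alpha = 0.1. fail to reject H0.

W+ = 19, W- = 17, W = min = 17, p = 0.887954, fail to reject H0.


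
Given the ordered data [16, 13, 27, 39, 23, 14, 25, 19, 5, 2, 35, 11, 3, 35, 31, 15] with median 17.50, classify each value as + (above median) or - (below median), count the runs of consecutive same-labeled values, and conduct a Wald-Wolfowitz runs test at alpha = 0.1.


Step 1: Compute median = 17.50; label A = above, B = below.
Labels in order: BBAAABAABBABBAAB  (n_A = 8, n_B = 8)
Step 2: Count runs R = 9.
Step 3: Under H0 (random ordering), E[R] = 2*n_A*n_B/(n_A+n_B) + 1 = 2*8*8/16 + 1 = 9.0000.
        Var[R] = 2*n_A*n_B*(2*n_A*n_B - n_A - n_B) / ((n_A+n_B)^2 * (n_A+n_B-1)) = 14336/3840 = 3.7333.
        SD[R] = 1.9322.
Step 4: R = E[R], so z = 0 with no continuity correction.
Step 5: Two-sided p-value via normal approximation = 2*(1 - Phi(|z|)) = 1.000000.
Step 6: alpha = 0.1. fail to reject H0.

R = 9, z = 0.0000, p = 1.000000, fail to reject H0.


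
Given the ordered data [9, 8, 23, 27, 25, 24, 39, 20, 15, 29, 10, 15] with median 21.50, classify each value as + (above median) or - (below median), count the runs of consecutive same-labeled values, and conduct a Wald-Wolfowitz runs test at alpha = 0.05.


Step 1: Compute median = 21.50; label A = above, B = below.
Labels in order: BBAAAAABBABB  (n_A = 6, n_B = 6)
Step 2: Count runs R = 5.
Step 3: Under H0 (random ordering), E[R] = 2*n_A*n_B/(n_A+n_B) + 1 = 2*6*6/12 + 1 = 7.0000.
        Var[R] = 2*n_A*n_B*(2*n_A*n_B - n_A - n_B) / ((n_A+n_B)^2 * (n_A+n_B-1)) = 4320/1584 = 2.7273.
        SD[R] = 1.6514.
Step 4: Continuity-corrected z = (R + 0.5 - E[R]) / SD[R] = (5 + 0.5 - 7.0000) / 1.6514 = -0.9083.
Step 5: Two-sided p-value via normal approximation = 2*(1 - Phi(|z|)) = 0.363722.
Step 6: alpha = 0.05. fail to reject H0.

R = 5, z = -0.9083, p = 0.363722, fail to reject H0.


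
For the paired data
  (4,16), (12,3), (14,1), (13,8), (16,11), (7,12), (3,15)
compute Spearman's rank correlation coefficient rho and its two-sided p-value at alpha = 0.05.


Step 1: Rank x and y separately (midranks; no ties here).
rank(x): 4->2, 12->4, 14->6, 13->5, 16->7, 7->3, 3->1
rank(y): 16->7, 3->2, 1->1, 8->3, 11->4, 12->5, 15->6
Step 2: d_i = R_x(i) - R_y(i); compute d_i^2.
  (2-7)^2=25, (4-2)^2=4, (6-1)^2=25, (5-3)^2=4, (7-4)^2=9, (3-5)^2=4, (1-6)^2=25
sum(d^2) = 96.
Step 3: rho = 1 - 6*96 / (7*(7^2 - 1)) = 1 - 576/336 = -0.714286.
Step 4: Under H0, t = rho * sqrt((n-2)/(1-rho^2)) = -2.2822 ~ t(5).
Step 5: Two-sided p-value from the t-distribution with 5 df = 0.071344.
Step 6: alpha = 0.05. fail to reject H0.

rho = -0.7143, p = 0.071344, fail to reject H0 at alpha = 0.05.
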